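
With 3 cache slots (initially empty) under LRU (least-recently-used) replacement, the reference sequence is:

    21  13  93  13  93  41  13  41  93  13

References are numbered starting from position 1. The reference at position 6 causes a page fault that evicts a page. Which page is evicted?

pos 1: 21 -> miss, frames {21}
pos 2: 13 -> miss, frames {21,13}
pos 3: 93 -> miss, frames {21,13,93}
pos 4: 13 -> hit
pos 5: 93 -> hit
pos 6: 41 -> miss, evict 21, frames {13,93,41}
At position 6, page 21 is evicted.

21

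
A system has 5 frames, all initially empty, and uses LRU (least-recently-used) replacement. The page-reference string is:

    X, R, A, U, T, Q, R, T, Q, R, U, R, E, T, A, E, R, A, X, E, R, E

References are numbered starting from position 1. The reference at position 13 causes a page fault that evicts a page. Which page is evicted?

A

pos 1: X → fault, frames [X]
pos 2: R → fault, frames [X, R]
pos 3: A → fault, frames [X, R, A]
pos 4: U → fault, frames [X, R, A, U]
pos 5: T → fault, frames [X, R, A, U, T]
pos 6: Q → fault, evict X, frames [R, A, U, T, Q]
pos 7: R → hit
pos 8: T → hit
pos 9: Q → hit
pos 10: R → hit
pos 11: U → hit
pos 12: R → hit
pos 13: E → fault, evict A, frames [T, Q, U, R, E]
At position 13, page A is evicted.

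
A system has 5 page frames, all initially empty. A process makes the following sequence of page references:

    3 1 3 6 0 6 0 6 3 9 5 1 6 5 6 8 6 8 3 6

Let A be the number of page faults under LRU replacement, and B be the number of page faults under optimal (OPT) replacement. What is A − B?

2

Under LRU: F F . F F . . . . F F F . . . F . . F . → 9 faults.
Under OPT: F F . F F . . . . F F . . . . F . . . . → 7 faults.
A − B = 9 − 7 = 2.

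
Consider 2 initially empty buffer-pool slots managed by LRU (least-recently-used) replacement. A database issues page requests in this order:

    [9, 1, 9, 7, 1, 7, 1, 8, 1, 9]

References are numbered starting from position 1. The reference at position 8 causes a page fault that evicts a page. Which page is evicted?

pos 1: 9 → miss, frames (9)
pos 2: 1 → miss, frames (9 1)
pos 3: 9 → hit
pos 4: 7 → miss, evict 1, frames (9 7)
pos 5: 1 → miss, evict 9, frames (7 1)
pos 6: 7 → hit
pos 7: 1 → hit
pos 8: 8 → miss, evict 7, frames (1 8)
At position 8, page 7 is evicted.

7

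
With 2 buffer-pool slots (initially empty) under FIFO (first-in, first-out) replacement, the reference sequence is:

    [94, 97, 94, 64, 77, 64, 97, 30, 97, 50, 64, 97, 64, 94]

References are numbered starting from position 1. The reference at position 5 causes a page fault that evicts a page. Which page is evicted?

pos 1: 94 → miss, frames {94}
pos 2: 97 → miss, frames {94,97}
pos 3: 94 → hit
pos 4: 64 → miss, evict 94, frames {97,64}
pos 5: 77 → miss, evict 97, frames {64,77}
At position 5, page 97 is evicted.

97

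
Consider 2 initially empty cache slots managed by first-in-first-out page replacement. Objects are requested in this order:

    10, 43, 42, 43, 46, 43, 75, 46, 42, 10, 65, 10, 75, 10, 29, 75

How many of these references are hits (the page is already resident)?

10 -> fault, frames [10]
43 -> fault, frames [10, 43]
42 -> fault, evict 10, frames [43, 42]
43 -> hit
46 -> fault, evict 43, frames [42, 46]
43 -> fault, evict 42, frames [46, 43]
75 -> fault, evict 46, frames [43, 75]
46 -> fault, evict 43, frames [75, 46]
42 -> fault, evict 75, frames [46, 42]
10 -> fault, evict 46, frames [42, 10]
65 -> fault, evict 42, frames [10, 65]
10 -> hit
75 -> fault, evict 10, frames [65, 75]
10 -> fault, evict 65, frames [75, 10]
29 -> fault, evict 75, frames [10, 29]
75 -> fault, evict 10, frames [29, 75]
Hits: 2.

2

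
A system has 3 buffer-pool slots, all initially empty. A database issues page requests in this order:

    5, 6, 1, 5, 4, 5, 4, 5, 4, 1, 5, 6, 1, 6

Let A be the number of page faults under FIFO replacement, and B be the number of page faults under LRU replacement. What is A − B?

2

Under FIFO: F F F . F F . . . . . F F . → 7 faults.
Under LRU: F F F . F . . . . . . F . . → 5 faults.
A − B = 7 − 5 = 2.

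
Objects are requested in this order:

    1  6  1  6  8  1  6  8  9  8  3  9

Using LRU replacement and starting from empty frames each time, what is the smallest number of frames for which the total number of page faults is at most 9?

2

f=1: 12 faults
f=2: 9 faults
f=3: 5 faults
f=4: 5 faults
f=5: 5 faults
Smallest f with faults ≤ 9 is 2.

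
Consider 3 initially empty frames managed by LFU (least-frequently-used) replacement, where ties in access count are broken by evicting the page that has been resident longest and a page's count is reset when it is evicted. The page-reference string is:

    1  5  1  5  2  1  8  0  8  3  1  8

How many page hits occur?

1 → miss, frames {1}
5 → miss, frames {1,5}
1 → hit
5 → hit
2 → miss, frames {1,5,2}
1 → hit
8 → miss, evict 2, frames {1,5,8}
0 → miss, evict 8, frames {1,5,0}
8 → miss, evict 0, frames {1,5,8}
3 → miss, evict 8, frames {1,5,3}
1 → hit
8 → miss, evict 3, frames {1,5,8}
Hits: 4.

4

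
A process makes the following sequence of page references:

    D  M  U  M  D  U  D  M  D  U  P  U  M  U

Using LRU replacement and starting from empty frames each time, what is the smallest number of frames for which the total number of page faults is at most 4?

4

f=1: 14 faults
f=2: 9 faults
f=3: 5 faults
f=4: 4 faults
Smallest f with faults ≤ 4 is 4.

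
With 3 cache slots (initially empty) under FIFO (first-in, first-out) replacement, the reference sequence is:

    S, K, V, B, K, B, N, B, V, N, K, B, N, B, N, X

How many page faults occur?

7

S: miss, frames [S]
K: miss, frames [S, K]
V: miss, frames [S, K, V]
B: miss, evict S, frames [K, V, B]
K: hit
B: hit
N: miss, evict K, frames [V, B, N]
B: hit
V: hit
N: hit
K: miss, evict V, frames [B, N, K]
B: hit
N: hit
B: hit
N: hit
X: miss, evict B, frames [N, K, X]
Page faults: 7.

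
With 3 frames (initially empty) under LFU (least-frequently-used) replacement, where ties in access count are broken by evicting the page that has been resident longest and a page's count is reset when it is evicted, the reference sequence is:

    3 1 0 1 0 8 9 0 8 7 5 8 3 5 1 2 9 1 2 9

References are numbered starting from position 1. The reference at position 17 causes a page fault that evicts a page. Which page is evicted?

pos 1: 3 → miss, frames [3]
pos 2: 1 → miss, frames [3, 1]
pos 3: 0 → miss, frames [3, 1, 0]
pos 4: 1 → hit
pos 5: 0 → hit
pos 6: 8 → miss, evict 3, frames [1, 0, 8]
pos 7: 9 → miss, evict 8, frames [1, 0, 9]
pos 8: 0 → hit
pos 9: 8 → miss, evict 9, frames [1, 0, 8]
pos 10: 7 → miss, evict 8, frames [1, 0, 7]
pos 11: 5 → miss, evict 7, frames [1, 0, 5]
pos 12: 8 → miss, evict 5, frames [1, 0, 8]
pos 13: 3 → miss, evict 8, frames [1, 0, 3]
pos 14: 5 → miss, evict 3, frames [1, 0, 5]
pos 15: 1 → hit
pos 16: 2 → miss, evict 5, frames [1, 0, 2]
pos 17: 9 → miss, evict 2, frames [1, 0, 9]
At position 17, page 2 is evicted.

2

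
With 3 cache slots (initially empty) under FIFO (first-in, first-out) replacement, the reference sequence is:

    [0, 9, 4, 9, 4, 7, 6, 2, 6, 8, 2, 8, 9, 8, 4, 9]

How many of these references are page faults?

9

0: fault, frames {0}
9: fault, frames {0,9}
4: fault, frames {0,9,4}
9: hit
4: hit
7: fault, evict 0, frames {9,4,7}
6: fault, evict 9, frames {4,7,6}
2: fault, evict 4, frames {7,6,2}
6: hit
8: fault, evict 7, frames {6,2,8}
2: hit
8: hit
9: fault, evict 6, frames {2,8,9}
8: hit
4: fault, evict 2, frames {8,9,4}
9: hit
Page faults: 9.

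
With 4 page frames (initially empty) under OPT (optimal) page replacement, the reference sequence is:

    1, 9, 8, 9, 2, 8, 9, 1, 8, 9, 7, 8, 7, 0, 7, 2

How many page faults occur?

6

1 -> fault, frames [1]
9 -> fault, frames [1, 9]
8 -> fault, frames [1, 9, 8]
9 -> hit
2 -> fault, frames [1, 9, 8, 2]
8 -> hit
9 -> hit
1 -> hit
8 -> hit
9 -> hit
7 -> fault, evict 9, frames [1, 8, 2, 7]
8 -> hit
7 -> hit
0 -> fault, evict 8, frames [1, 2, 7, 0]
7 -> hit
2 -> hit
Page faults: 6.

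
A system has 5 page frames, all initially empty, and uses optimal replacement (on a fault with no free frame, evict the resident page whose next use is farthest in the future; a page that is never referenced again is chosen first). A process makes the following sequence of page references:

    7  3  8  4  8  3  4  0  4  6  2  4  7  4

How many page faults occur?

7

7 → fault, frames {7}
3 → fault, frames {7,3}
8 → fault, frames {7,3,8}
4 → fault, frames {7,3,8,4}
8 → hit
3 → hit
4 → hit
0 → fault, frames {7,3,8,4,0}
4 → hit
6 → fault, evict 0, frames {7,3,8,4,6}
2 → fault, evict 6, frames {7,3,8,4,2}
4 → hit
7 → hit
4 → hit
Page faults: 7.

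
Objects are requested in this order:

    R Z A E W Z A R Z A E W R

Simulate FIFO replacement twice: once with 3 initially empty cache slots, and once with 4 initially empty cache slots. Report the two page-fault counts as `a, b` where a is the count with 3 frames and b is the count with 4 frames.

3 frames: F F F F F F F F . . F F . → 10 faults.
4 frames: F F F F F . . F F F F F F → 11 faults.
11 > 10: adding a frame increased faults — Belady's anomaly.

10, 11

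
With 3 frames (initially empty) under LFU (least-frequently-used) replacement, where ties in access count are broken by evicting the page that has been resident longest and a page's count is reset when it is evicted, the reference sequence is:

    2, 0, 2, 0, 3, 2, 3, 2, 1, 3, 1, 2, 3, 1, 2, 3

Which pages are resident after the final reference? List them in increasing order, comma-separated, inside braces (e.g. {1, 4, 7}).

2 → miss, frames (2)
0 → miss, frames (2 0)
2 → hit
0 → hit
3 → miss, frames (2 0 3)
2 → hit
3 → hit
2 → hit
1 → miss, evict 0, frames (2 3 1)
3 → hit
1 → hit
2 → hit
3 → hit
1 → hit
2 → hit
3 → hit

{1, 2, 3}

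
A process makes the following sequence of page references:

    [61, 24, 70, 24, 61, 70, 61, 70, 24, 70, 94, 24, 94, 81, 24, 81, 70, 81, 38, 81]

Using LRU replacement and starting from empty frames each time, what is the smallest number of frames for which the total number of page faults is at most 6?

f=1: 20 faults
f=2: 12 faults
f=3: 7 faults
f=4: 6 faults
f=5: 6 faults
f=6: 6 faults
Smallest f with faults ≤ 6 is 4.

4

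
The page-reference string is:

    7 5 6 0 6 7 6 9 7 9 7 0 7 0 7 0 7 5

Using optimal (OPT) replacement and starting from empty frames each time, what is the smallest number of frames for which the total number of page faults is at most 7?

f=1: 18 faults
f=2: 8 faults
f=3: 6 faults
f=4: 5 faults
f=5: 5 faults
Smallest f with faults ≤ 7 is 3.

3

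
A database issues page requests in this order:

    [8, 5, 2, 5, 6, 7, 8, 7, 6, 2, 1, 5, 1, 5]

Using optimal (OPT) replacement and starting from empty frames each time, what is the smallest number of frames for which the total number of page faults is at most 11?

2

f=1: 14 faults
f=2: 10 faults
f=3: 8 faults
f=4: 7 faults
f=5: 6 faults
f=6: 6 faults
Smallest f with faults ≤ 11 is 2.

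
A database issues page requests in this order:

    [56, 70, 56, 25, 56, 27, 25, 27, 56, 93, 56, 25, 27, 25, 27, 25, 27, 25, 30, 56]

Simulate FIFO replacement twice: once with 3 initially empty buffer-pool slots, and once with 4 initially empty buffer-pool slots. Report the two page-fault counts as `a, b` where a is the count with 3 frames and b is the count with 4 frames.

10, 7

3 frames: F F . F . F . . F F . F F . . . . . F F → 10 faults.
4 frames: F F . F . F . . . F F . . . . . . . F . → 7 faults.
7 < 10: adding a frame reduced faults, as is typical.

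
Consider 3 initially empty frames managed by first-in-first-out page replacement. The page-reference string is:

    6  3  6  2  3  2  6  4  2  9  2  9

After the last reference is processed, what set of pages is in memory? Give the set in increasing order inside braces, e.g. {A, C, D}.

{2, 4, 9}

6 → fault, frames [6]
3 → fault, frames [6, 3]
6 → hit
2 → fault, frames [6, 3, 2]
3 → hit
2 → hit
6 → hit
4 → fault, evict 6, frames [3, 2, 4]
2 → hit
9 → fault, evict 3, frames [2, 4, 9]
2 → hit
9 → hit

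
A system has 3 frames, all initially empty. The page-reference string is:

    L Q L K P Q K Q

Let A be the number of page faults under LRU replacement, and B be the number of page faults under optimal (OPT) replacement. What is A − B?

1

Under LRU: F F . F F F . . → 5 faults.
Under OPT: F F . F F . . . → 4 faults.
A − B = 5 − 4 = 1.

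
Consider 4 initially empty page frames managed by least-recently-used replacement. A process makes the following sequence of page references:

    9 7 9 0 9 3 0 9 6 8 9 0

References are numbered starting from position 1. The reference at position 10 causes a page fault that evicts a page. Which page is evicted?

pos 1: 9: miss, frames [9]
pos 2: 7: miss, frames [9, 7]
pos 3: 9: hit
pos 4: 0: miss, frames [7, 9, 0]
pos 5: 9: hit
pos 6: 3: miss, frames [7, 0, 9, 3]
pos 7: 0: hit
pos 8: 9: hit
pos 9: 6: miss, evict 7, frames [3, 0, 9, 6]
pos 10: 8: miss, evict 3, frames [0, 9, 6, 8]
At position 10, page 3 is evicted.

3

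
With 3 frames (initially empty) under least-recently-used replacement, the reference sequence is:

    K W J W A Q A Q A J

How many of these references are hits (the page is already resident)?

4

K → fault, frames (K)
W → fault, frames (K W)
J → fault, frames (K W J)
W → hit
A → fault, evict K, frames (J W A)
Q → fault, evict J, frames (W A Q)
A → hit
Q → hit
A → hit
J → fault, evict W, frames (Q A J)
Hits: 4.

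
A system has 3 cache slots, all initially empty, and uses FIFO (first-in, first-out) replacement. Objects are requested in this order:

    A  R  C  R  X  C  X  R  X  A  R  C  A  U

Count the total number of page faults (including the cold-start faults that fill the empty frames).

A -> miss, frames [A]
R -> miss, frames [A, R]
C -> miss, frames [A, R, C]
R -> hit
X -> miss, evict A, frames [R, C, X]
C -> hit
X -> hit
R -> hit
X -> hit
A -> miss, evict R, frames [C, X, A]
R -> miss, evict C, frames [X, A, R]
C -> miss, evict X, frames [A, R, C]
A -> hit
U -> miss, evict A, frames [R, C, U]
Page faults: 8.

8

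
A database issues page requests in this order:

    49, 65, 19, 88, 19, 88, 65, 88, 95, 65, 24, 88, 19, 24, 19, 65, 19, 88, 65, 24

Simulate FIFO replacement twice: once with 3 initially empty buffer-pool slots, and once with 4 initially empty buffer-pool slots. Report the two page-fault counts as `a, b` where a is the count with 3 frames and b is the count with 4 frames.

11, 9

3 frames: F F F F . . . . F F F F F . . F . . . F → 11 faults.
4 frames: F F F F . . . . F . F . . . . F F F . . → 9 faults.
9 < 11: adding a frame reduced faults, as is typical.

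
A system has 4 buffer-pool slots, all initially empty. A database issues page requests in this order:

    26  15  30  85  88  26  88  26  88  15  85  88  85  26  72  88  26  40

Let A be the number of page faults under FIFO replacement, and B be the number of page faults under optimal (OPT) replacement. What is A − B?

2

Under FIFO: F F F F F F . . . F . . . . F . . F → 9 faults.
Under OPT: F F F F F . . . . . . . . . F . . F → 7 faults.
A − B = 9 − 7 = 2.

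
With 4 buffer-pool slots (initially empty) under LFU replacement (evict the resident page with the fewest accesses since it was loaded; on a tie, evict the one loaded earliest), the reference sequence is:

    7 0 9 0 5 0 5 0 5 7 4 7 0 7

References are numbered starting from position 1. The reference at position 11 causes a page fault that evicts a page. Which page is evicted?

9

pos 1: 7 → miss, frames (7)
pos 2: 0 → miss, frames (7 0)
pos 3: 9 → miss, frames (7 0 9)
pos 4: 0 → hit
pos 5: 5 → miss, frames (7 0 9 5)
pos 6: 0 → hit
pos 7: 5 → hit
pos 8: 0 → hit
pos 9: 5 → hit
pos 10: 7 → hit
pos 11: 4 → miss, evict 9, frames (7 0 5 4)
At position 11, page 9 is evicted.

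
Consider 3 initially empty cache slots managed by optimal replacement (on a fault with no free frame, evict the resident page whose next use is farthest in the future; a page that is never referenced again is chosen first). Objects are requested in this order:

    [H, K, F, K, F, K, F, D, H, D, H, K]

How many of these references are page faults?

H → miss, frames (H)
K → miss, frames (H K)
F → miss, frames (H K F)
K → hit
F → hit
K → hit
F → hit
D → miss, evict F, frames (H K D)
H → hit
D → hit
H → hit
K → hit
Page faults: 4.

4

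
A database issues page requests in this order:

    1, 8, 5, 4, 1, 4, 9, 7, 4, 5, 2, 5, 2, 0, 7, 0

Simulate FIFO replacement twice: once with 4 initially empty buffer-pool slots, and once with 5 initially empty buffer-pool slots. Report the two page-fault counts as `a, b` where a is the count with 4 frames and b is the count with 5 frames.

9, 8

4 frames: F F F F . . F F . . F F . F . . → 9 faults.
5 frames: F F F F . . F F . . F . . F . . → 8 faults.
8 < 9: adding a frame reduced faults, as is typical.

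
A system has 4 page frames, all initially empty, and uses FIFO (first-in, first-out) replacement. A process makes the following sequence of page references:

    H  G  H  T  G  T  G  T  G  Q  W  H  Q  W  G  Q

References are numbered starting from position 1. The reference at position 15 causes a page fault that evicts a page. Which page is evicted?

T

pos 1: H: miss, frames {H}
pos 2: G: miss, frames {H,G}
pos 3: H: hit
pos 4: T: miss, frames {H,G,T}
pos 5: G: hit
pos 6: T: hit
pos 7: G: hit
pos 8: T: hit
pos 9: G: hit
pos 10: Q: miss, frames {H,G,T,Q}
pos 11: W: miss, evict H, frames {G,T,Q,W}
pos 12: H: miss, evict G, frames {T,Q,W,H}
pos 13: Q: hit
pos 14: W: hit
pos 15: G: miss, evict T, frames {Q,W,H,G}
At position 15, page T is evicted.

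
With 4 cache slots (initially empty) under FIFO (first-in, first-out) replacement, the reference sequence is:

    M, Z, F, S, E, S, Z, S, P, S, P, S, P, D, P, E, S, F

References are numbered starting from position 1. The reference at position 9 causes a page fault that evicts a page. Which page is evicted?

pos 1: M -> fault, frames [M]
pos 2: Z -> fault, frames [M, Z]
pos 3: F -> fault, frames [M, Z, F]
pos 4: S -> fault, frames [M, Z, F, S]
pos 5: E -> fault, evict M, frames [Z, F, S, E]
pos 6: S -> hit
pos 7: Z -> hit
pos 8: S -> hit
pos 9: P -> fault, evict Z, frames [F, S, E, P]
At position 9, page Z is evicted.

Z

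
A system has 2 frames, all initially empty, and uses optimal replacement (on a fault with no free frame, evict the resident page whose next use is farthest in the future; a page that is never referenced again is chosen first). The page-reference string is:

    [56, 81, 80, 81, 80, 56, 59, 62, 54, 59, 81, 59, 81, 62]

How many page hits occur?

56 → fault, frames (56)
81 → fault, frames (56 81)
80 → fault, evict 56, frames (81 80)
81 → hit
80 → hit
56 → fault, evict 80, frames (81 56)
59 → fault, evict 56, frames (81 59)
62 → fault, evict 81, frames (59 62)
54 → fault, evict 62, frames (59 54)
59 → hit
81 → fault, evict 54, frames (59 81)
59 → hit
81 → hit
62 → fault, evict 81, frames (59 62)
Hits: 5.

5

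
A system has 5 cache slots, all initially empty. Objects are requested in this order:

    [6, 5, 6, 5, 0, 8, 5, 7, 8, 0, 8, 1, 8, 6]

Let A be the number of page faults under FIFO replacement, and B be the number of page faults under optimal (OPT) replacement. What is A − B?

Under FIFO: F F . . F F . F . . . F . F → 7 faults.
Under OPT: F F . . F F . F . . . F . . → 6 faults.
A − B = 7 − 6 = 1.

1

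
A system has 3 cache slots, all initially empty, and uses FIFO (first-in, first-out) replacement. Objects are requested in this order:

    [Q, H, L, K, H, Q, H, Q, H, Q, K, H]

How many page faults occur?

6

Q → miss, frames (Q)
H → miss, frames (Q H)
L → miss, frames (Q H L)
K → miss, evict Q, frames (H L K)
H → hit
Q → miss, evict H, frames (L K Q)
H → miss, evict L, frames (K Q H)
Q → hit
H → hit
Q → hit
K → hit
H → hit
Page faults: 6.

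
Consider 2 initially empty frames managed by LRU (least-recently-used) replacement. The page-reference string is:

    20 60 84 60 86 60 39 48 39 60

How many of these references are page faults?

20 → miss, frames [20]
60 → miss, frames [20, 60]
84 → miss, evict 20, frames [60, 84]
60 → hit
86 → miss, evict 84, frames [60, 86]
60 → hit
39 → miss, evict 86, frames [60, 39]
48 → miss, evict 60, frames [39, 48]
39 → hit
60 → miss, evict 48, frames [39, 60]
Page faults: 7.

7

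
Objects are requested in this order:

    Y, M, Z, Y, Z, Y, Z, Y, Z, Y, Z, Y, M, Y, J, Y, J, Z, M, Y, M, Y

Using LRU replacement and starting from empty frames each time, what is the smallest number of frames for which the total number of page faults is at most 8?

f=1: 22 faults
f=2: 9 faults
f=3: 7 faults
f=4: 4 faults
Smallest f with faults ≤ 8 is 3.

3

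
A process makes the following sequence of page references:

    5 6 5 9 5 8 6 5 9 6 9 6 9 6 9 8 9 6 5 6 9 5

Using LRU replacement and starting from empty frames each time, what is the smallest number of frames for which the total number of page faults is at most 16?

f=1: 22 faults
f=2: 13 faults
f=3: 8 faults
f=4: 4 faults
Smallest f with faults ≤ 16 is 2.

2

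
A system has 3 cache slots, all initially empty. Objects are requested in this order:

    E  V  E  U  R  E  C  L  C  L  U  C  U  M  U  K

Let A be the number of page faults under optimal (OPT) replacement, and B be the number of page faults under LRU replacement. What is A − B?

Under OPT: F F . F F . F F . . . . . F . F → 8 faults.
Under LRU: F F . F F . F F . . F . . F . F → 9 faults.
A − B = 8 − 9 = -1.

-1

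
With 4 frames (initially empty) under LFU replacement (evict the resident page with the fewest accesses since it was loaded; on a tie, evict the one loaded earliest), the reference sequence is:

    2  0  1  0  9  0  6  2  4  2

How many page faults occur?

7

2 -> miss, frames {2}
0 -> miss, frames {2,0}
1 -> miss, frames {2,0,1}
0 -> hit
9 -> miss, frames {2,0,1,9}
0 -> hit
6 -> miss, evict 2, frames {0,1,9,6}
2 -> miss, evict 1, frames {0,9,6,2}
4 -> miss, evict 9, frames {0,6,2,4}
2 -> hit
Page faults: 7.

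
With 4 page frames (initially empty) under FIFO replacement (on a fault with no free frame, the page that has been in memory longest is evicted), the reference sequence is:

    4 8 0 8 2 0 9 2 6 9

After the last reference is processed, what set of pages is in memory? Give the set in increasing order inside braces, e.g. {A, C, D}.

{0, 2, 6, 9}

4 -> fault, frames {4}
8 -> fault, frames {4,8}
0 -> fault, frames {4,8,0}
8 -> hit
2 -> fault, frames {4,8,0,2}
0 -> hit
9 -> fault, evict 4, frames {8,0,2,9}
2 -> hit
6 -> fault, evict 8, frames {0,2,9,6}
9 -> hit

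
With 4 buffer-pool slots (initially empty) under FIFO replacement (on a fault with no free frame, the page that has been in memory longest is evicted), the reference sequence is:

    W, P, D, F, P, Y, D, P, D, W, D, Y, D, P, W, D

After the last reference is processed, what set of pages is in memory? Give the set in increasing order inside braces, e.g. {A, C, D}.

{D, P, W, Y}

W: fault, frames {W}
P: fault, frames {W,P}
D: fault, frames {W,P,D}
F: fault, frames {W,P,D,F}
P: hit
Y: fault, evict W, frames {P,D,F,Y}
D: hit
P: hit
D: hit
W: fault, evict P, frames {D,F,Y,W}
D: hit
Y: hit
D: hit
P: fault, evict D, frames {F,Y,W,P}
W: hit
D: fault, evict F, frames {Y,W,P,D}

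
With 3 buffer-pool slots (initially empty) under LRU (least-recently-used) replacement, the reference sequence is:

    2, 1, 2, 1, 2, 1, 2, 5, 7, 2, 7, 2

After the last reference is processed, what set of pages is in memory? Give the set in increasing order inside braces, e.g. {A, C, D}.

{2, 5, 7}

2: fault, frames [2]
1: fault, frames [2, 1]
2: hit
1: hit
2: hit
1: hit
2: hit
5: fault, frames [1, 2, 5]
7: fault, evict 1, frames [2, 5, 7]
2: hit
7: hit
2: hit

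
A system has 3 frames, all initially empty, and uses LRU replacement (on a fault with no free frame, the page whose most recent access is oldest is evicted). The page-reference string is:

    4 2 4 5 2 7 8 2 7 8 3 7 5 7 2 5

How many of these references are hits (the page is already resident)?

8

4: miss, frames (4)
2: miss, frames (4 2)
4: hit
5: miss, frames (2 4 5)
2: hit
7: miss, evict 4, frames (5 2 7)
8: miss, evict 5, frames (2 7 8)
2: hit
7: hit
8: hit
3: miss, evict 2, frames (7 8 3)
7: hit
5: miss, evict 8, frames (3 7 5)
7: hit
2: miss, evict 3, frames (5 7 2)
5: hit
Hits: 8.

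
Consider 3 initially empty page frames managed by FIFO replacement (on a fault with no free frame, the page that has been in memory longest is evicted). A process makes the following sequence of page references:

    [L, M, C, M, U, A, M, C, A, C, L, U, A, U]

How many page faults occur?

L: fault, frames {L}
M: fault, frames {L,M}
C: fault, frames {L,M,C}
M: hit
U: fault, evict L, frames {M,C,U}
A: fault, evict M, frames {C,U,A}
M: fault, evict C, frames {U,A,M}
C: fault, evict U, frames {A,M,C}
A: hit
C: hit
L: fault, evict A, frames {M,C,L}
U: fault, evict M, frames {C,L,U}
A: fault, evict C, frames {L,U,A}
U: hit
Page faults: 10.

10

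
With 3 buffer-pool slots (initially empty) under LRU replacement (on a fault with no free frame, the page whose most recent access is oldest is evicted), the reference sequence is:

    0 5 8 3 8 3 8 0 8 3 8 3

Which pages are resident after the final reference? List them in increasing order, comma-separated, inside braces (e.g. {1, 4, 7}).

0: miss, frames (0)
5: miss, frames (0 5)
8: miss, frames (0 5 8)
3: miss, evict 0, frames (5 8 3)
8: hit
3: hit
8: hit
0: miss, evict 5, frames (3 8 0)
8: hit
3: hit
8: hit
3: hit

{0, 3, 8}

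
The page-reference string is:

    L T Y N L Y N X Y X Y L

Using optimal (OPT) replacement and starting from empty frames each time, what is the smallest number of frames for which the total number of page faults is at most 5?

3

f=1: 12 faults
f=2: 7 faults
f=3: 5 faults
f=4: 5 faults
f=5: 5 faults
Smallest f with faults ≤ 5 is 3.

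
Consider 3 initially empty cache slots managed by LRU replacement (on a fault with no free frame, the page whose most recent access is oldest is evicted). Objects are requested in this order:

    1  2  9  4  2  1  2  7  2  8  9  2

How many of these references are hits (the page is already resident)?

4

1: fault, frames [1]
2: fault, frames [1, 2]
9: fault, frames [1, 2, 9]
4: fault, evict 1, frames [2, 9, 4]
2: hit
1: fault, evict 9, frames [4, 2, 1]
2: hit
7: fault, evict 4, frames [1, 2, 7]
2: hit
8: fault, evict 1, frames [7, 2, 8]
9: fault, evict 7, frames [2, 8, 9]
2: hit
Hits: 4.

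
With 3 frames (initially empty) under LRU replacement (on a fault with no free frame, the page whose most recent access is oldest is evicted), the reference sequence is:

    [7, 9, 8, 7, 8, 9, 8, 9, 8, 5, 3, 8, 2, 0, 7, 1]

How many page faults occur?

9

7 → fault, frames {7}
9 → fault, frames {7,9}
8 → fault, frames {7,9,8}
7 → hit
8 → hit
9 → hit
8 → hit
9 → hit
8 → hit
5 → fault, evict 7, frames {9,8,5}
3 → fault, evict 9, frames {8,5,3}
8 → hit
2 → fault, evict 5, frames {3,8,2}
0 → fault, evict 3, frames {8,2,0}
7 → fault, evict 8, frames {2,0,7}
1 → fault, evict 2, frames {0,7,1}
Page faults: 9.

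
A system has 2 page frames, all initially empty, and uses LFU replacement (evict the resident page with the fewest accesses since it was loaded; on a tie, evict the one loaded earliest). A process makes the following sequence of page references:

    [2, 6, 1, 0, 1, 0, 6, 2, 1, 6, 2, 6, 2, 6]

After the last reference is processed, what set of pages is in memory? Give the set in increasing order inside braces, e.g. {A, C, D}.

{0, 6}

2: fault, frames [2]
6: fault, frames [2, 6]
1: fault, evict 2, frames [6, 1]
0: fault, evict 6, frames [1, 0]
1: hit
0: hit
6: fault, evict 1, frames [0, 6]
2: fault, evict 6, frames [0, 2]
1: fault, evict 2, frames [0, 1]
6: fault, evict 1, frames [0, 6]
2: fault, evict 6, frames [0, 2]
6: fault, evict 2, frames [0, 6]
2: fault, evict 6, frames [0, 2]
6: fault, evict 2, frames [0, 6]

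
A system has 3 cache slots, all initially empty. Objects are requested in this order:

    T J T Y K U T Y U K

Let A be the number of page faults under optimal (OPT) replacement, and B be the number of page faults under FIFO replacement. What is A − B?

Under OPT: F F . F F F . . . F → 6 faults.
Under FIFO: F F . F F F F F . F → 8 faults.
A − B = 6 − 8 = -2.

-2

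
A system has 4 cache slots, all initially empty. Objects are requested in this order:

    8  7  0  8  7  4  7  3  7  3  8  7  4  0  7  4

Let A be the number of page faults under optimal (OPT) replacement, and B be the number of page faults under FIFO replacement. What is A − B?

-3

Under OPT: F F F . . F . F . . . . . F . . → 6 faults.
Under FIFO: F F F . . F . F . . F F . F . F → 9 faults.
A − B = 6 − 9 = -3.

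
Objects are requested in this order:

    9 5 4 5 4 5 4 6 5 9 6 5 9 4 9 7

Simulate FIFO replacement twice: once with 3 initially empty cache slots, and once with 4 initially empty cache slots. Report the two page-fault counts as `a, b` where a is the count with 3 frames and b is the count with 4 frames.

3 frames: F F F . . . . F . F . F . F . F → 8 faults.
4 frames: F F F . . . . F . . . . . . . F → 5 faults.
5 < 8: adding a frame reduced faults, as is typical.

8, 5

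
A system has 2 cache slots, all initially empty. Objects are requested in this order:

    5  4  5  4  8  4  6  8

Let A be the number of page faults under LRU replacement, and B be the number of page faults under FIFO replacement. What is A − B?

Under LRU: F F . . F . F F → 5 faults.
Under FIFO: F F . . F . F . → 4 faults.
A − B = 5 − 4 = 1.

1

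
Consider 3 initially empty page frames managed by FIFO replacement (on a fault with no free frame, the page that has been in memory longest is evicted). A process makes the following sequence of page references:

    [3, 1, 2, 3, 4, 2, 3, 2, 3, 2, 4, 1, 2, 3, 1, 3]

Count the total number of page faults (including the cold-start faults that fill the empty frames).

7

3: miss, frames (3)
1: miss, frames (3 1)
2: miss, frames (3 1 2)
3: hit
4: miss, evict 3, frames (1 2 4)
2: hit
3: miss, evict 1, frames (2 4 3)
2: hit
3: hit
2: hit
4: hit
1: miss, evict 2, frames (4 3 1)
2: miss, evict 4, frames (3 1 2)
3: hit
1: hit
3: hit
Page faults: 7.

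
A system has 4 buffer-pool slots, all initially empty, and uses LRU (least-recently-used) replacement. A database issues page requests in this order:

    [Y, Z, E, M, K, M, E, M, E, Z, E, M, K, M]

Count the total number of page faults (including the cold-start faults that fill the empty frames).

5

Y -> fault, frames (Y)
Z -> fault, frames (Y Z)
E -> fault, frames (Y Z E)
M -> fault, frames (Y Z E M)
K -> fault, evict Y, frames (Z E M K)
M -> hit
E -> hit
M -> hit
E -> hit
Z -> hit
E -> hit
M -> hit
K -> hit
M -> hit
Page faults: 5.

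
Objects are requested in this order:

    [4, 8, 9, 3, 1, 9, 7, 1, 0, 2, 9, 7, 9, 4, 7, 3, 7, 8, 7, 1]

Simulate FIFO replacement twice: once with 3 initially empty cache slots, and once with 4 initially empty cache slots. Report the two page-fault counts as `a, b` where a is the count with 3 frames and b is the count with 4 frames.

3 frames: F F F F F . F . F F F F . F . F . F F F → 15 faults.
4 frames: F F F F F . F . F F F . . F F F . F . F → 14 faults.
14 < 15: adding a frame reduced faults, as is typical.

15, 14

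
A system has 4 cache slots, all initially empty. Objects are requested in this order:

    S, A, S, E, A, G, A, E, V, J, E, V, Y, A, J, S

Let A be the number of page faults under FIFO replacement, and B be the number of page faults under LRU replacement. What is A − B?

-1

Under FIFO: F F . F . F . . F F . . F F . F → 9 faults.
Under LRU: F F . F . F . . F F . . F F F F → 10 faults.
A − B = 9 − 10 = -1.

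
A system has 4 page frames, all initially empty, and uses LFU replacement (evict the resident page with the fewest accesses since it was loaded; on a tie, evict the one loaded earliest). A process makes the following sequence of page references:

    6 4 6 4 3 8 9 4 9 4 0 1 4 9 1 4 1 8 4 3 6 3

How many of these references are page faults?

11

6 → miss, frames [6]
4 → miss, frames [6, 4]
6 → hit
4 → hit
3 → miss, frames [6, 4, 3]
8 → miss, frames [6, 4, 3, 8]
9 → miss, evict 3, frames [6, 4, 8, 9]
4 → hit
9 → hit
4 → hit
0 → miss, evict 8, frames [6, 4, 9, 0]
1 → miss, evict 0, frames [6, 4, 9, 1]
4 → hit
9 → hit
1 → hit
4 → hit
1 → hit
8 → miss, evict 6, frames [4, 9, 1, 8]
4 → hit
3 → miss, evict 8, frames [4, 9, 1, 3]
6 → miss, evict 3, frames [4, 9, 1, 6]
3 → miss, evict 6, frames [4, 9, 1, 3]
Page faults: 11.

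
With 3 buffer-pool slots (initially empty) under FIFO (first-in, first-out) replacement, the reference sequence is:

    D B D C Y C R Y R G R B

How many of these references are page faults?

D → fault, frames (D)
B → fault, frames (D B)
D → hit
C → fault, frames (D B C)
Y → fault, evict D, frames (B C Y)
C → hit
R → fault, evict B, frames (C Y R)
Y → hit
R → hit
G → fault, evict C, frames (Y R G)
R → hit
B → fault, evict Y, frames (R G B)
Page faults: 7.

7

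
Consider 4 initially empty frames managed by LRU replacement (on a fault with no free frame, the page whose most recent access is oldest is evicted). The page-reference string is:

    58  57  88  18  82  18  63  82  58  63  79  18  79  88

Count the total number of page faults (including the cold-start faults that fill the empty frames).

58 -> miss, frames {58}
57 -> miss, frames {58,57}
88 -> miss, frames {58,57,88}
18 -> miss, frames {58,57,88,18}
82 -> miss, evict 58, frames {57,88,18,82}
18 -> hit
63 -> miss, evict 57, frames {88,82,18,63}
82 -> hit
58 -> miss, evict 88, frames {18,63,82,58}
63 -> hit
79 -> miss, evict 18, frames {82,58,63,79}
18 -> miss, evict 82, frames {58,63,79,18}
79 -> hit
88 -> miss, evict 58, frames {63,18,79,88}
Page faults: 10.

10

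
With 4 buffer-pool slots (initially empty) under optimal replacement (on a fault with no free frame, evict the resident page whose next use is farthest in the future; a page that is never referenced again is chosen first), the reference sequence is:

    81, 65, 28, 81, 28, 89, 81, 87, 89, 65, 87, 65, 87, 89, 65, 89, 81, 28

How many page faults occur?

81 -> miss, frames {81}
65 -> miss, frames {81,65}
28 -> miss, frames {81,65,28}
81 -> hit
28 -> hit
89 -> miss, frames {81,65,28,89}
81 -> hit
87 -> miss, evict 28, frames {81,65,89,87}
89 -> hit
65 -> hit
87 -> hit
65 -> hit
87 -> hit
89 -> hit
65 -> hit
89 -> hit
81 -> hit
28 -> miss, evict 87, frames {81,65,89,28}
Page faults: 6.

6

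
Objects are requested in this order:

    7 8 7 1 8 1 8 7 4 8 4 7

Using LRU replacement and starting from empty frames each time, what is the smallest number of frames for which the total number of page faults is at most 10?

f=1: 12 faults
f=2: 8 faults
f=3: 4 faults
f=4: 4 faults
Smallest f with faults ≤ 10 is 2.

2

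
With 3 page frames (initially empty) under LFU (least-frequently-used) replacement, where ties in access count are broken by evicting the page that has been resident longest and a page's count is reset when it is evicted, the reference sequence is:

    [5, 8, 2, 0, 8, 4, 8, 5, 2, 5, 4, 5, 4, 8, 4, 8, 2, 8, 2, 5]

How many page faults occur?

10

5 → fault, frames [5]
8 → fault, frames [5, 8]
2 → fault, frames [5, 8, 2]
0 → fault, evict 5, frames [8, 2, 0]
8 → hit
4 → fault, evict 2, frames [8, 0, 4]
8 → hit
5 → fault, evict 0, frames [8, 4, 5]
2 → fault, evict 4, frames [8, 5, 2]
5 → hit
4 → fault, evict 2, frames [8, 5, 4]
5 → hit
4 → hit
8 → hit
4 → hit
8 → hit
2 → fault, evict 5, frames [8, 4, 2]
8 → hit
2 → hit
5 → fault, evict 2, frames [8, 4, 5]
Page faults: 10.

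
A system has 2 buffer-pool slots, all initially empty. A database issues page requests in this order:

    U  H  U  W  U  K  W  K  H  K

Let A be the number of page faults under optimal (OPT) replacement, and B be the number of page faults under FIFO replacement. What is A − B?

-3

Under OPT: F F . F . F . . F . → 5 faults.
Under FIFO: F F . F F F F . F F → 8 faults.
A − B = 5 − 8 = -3.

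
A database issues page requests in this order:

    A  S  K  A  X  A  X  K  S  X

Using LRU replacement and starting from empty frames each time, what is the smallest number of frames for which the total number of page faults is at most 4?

f=1: 10 faults
f=2: 8 faults
f=3: 5 faults
f=4: 4 faults
Smallest f with faults ≤ 4 is 4.

4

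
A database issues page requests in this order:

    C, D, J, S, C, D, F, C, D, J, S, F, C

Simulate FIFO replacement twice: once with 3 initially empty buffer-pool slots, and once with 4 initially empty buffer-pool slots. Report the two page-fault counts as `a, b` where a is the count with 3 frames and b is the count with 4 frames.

3 frames: F F F F F F F . . F F . F → 10 faults.
4 frames: F F F F . . F F F F F F F → 11 faults.
11 > 10: adding a frame increased faults — Belady's anomaly.

10, 11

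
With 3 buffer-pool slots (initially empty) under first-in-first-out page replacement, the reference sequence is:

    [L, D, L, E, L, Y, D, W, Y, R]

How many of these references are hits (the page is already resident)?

4

L: fault, frames {L}
D: fault, frames {L,D}
L: hit
E: fault, frames {L,D,E}
L: hit
Y: fault, evict L, frames {D,E,Y}
D: hit
W: fault, evict D, frames {E,Y,W}
Y: hit
R: fault, evict E, frames {Y,W,R}
Hits: 4.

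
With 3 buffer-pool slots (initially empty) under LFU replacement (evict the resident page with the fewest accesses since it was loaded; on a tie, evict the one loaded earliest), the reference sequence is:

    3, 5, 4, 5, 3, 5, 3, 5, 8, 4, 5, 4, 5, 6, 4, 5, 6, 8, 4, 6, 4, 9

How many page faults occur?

13

3: fault, frames {3}
5: fault, frames {3,5}
4: fault, frames {3,5,4}
5: hit
3: hit
5: hit
3: hit
5: hit
8: fault, evict 4, frames {3,5,8}
4: fault, evict 8, frames {3,5,4}
5: hit
4: hit
5: hit
6: fault, evict 4, frames {3,5,6}
4: fault, evict 6, frames {3,5,4}
5: hit
6: fault, evict 4, frames {3,5,6}
8: fault, evict 6, frames {3,5,8}
4: fault, evict 8, frames {3,5,4}
6: fault, evict 4, frames {3,5,6}
4: fault, evict 6, frames {3,5,4}
9: fault, evict 4, frames {3,5,9}
Page faults: 13.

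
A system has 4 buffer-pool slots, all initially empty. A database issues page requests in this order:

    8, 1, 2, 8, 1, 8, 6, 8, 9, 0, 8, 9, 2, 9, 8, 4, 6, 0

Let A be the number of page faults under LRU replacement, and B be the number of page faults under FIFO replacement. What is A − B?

Under LRU: F F F . . . F . F F . . F . . F F F → 10 faults.
Under FIFO: F F F . . . F . F F F . F . . F F F → 11 faults.
A − B = 10 − 11 = -1.

-1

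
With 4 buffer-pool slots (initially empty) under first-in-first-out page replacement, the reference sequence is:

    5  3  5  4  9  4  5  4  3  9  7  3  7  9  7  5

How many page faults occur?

6

5 -> miss, frames [5]
3 -> miss, frames [5, 3]
5 -> hit
4 -> miss, frames [5, 3, 4]
9 -> miss, frames [5, 3, 4, 9]
4 -> hit
5 -> hit
4 -> hit
3 -> hit
9 -> hit
7 -> miss, evict 5, frames [3, 4, 9, 7]
3 -> hit
7 -> hit
9 -> hit
7 -> hit
5 -> miss, evict 3, frames [4, 9, 7, 5]
Page faults: 6.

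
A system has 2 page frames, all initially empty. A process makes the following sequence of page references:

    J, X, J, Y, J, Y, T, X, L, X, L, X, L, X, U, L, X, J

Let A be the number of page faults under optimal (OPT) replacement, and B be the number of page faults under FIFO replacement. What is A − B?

-1

Under OPT: F F . F . . F F F . . . . . F . F F → 9 faults.
Under FIFO: F F . F F . F F F . . . . . F . F F → 10 faults.
A − B = 9 − 10 = -1.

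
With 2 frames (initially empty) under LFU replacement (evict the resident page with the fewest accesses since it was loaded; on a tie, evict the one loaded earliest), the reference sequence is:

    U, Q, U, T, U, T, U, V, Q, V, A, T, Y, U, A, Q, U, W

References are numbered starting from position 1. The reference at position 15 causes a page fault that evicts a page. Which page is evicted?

pos 1: U → miss, frames {U}
pos 2: Q → miss, frames {U,Q}
pos 3: U → hit
pos 4: T → miss, evict Q, frames {U,T}
pos 5: U → hit
pos 6: T → hit
pos 7: U → hit
pos 8: V → miss, evict T, frames {U,V}
pos 9: Q → miss, evict V, frames {U,Q}
pos 10: V → miss, evict Q, frames {U,V}
pos 11: A → miss, evict V, frames {U,A}
pos 12: T → miss, evict A, frames {U,T}
pos 13: Y → miss, evict T, frames {U,Y}
pos 14: U → hit
pos 15: A → miss, evict Y, frames {U,A}
At position 15, page Y is evicted.

Y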